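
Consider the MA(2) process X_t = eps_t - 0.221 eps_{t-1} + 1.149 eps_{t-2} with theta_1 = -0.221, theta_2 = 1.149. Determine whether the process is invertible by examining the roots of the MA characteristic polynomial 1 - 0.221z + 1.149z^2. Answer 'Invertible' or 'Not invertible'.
\text{Not invertible}

The MA(q) characteristic polynomial is P(z) = 1 - 0.221z + 1.149z^2.
Invertibility requires all roots to lie outside the unit circle, i.e. |z| > 1 for every root.
Set 1 + (-0.221) z + (1.149) z^2 = 0, i.e. a z^2 + b z + c = 0 with a = 1.149, b = -0.221, c = 1.
Discriminant D = b^2 - 4ac = (-0.221)^2 - 4*(1.149)*1 = 0.048841 - (4.596) = -4.547159.
D < 0, so the roots are the complex-conjugate pair z = (-b +/- i sqrt(-D)) / (2a) = 0.0962 +/- 0.9279i.
For a conjugate pair |z|^2 = z * conj(z) = (product of roots) = c/a = 1/(1.149) = 0.870322, so |z| = sqrt(0.870322) = 0.9329 for both roots.
Moduli of all roots: 0.9329, 0.9329.
All moduli strictly greater than 1? No.
Verdict: Not invertible.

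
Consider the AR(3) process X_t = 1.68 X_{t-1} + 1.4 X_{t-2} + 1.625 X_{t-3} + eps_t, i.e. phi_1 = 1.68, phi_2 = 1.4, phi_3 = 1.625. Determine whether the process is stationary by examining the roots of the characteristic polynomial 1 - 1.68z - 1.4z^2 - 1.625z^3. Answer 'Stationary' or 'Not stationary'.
\text{Not stationary}

The AR(p) characteristic polynomial is P(z) = 1 - 1.68z - 1.4z^2 - 1.625z^3.
Stationarity requires all roots to lie outside the unit circle, i.e. |z| > 1 for every root.
Degree 3: look for a simple real root z0 first, then factor out (1 - z/z0) and solve the remaining quadratic.
Testing z0 = 0.4: P(0.4) = 1 + (-1.68)(0.4) + (-1.4)(0.4)^2 + (-1.625)(0.4)^3
  = 1 + (-0.672) + (-0.224) + (-0.104) = 0.  So z_0 = 0.4 is a root, |z_0| = 0.4.
Divide out the factor (1 - 2.5 z) = (1 - z/z0) (since 1/z0 = 2.5):
  P(z) = (1 - 2.5 z)(1 + (0.82) z + (0.65) z^2)
  [check: z-coef 0.82 - (2.5) = -1.68; z^2-coef 0.65 - (2.5)(0.82) = -1.4; z^3-coef -(2.5)(0.65) = -1.625.]
Remaining roots from the quadratic factor 1 + (0.82) z + (0.65) z^2:
  Set 1 + (0.82) z + (0.65) z^2 = 0, i.e. a z^2 + b z + c = 0 with a = 0.65, b = 0.82, c = 1.
  Discriminant D = b^2 - 4ac = (0.82)^2 - 4*(0.65)*1 = 0.6724 - (2.6) = -1.9276.
  D < 0, so the roots are the complex-conjugate pair z = (-b +/- i sqrt(-D)) / (2a) = -0.6308 +/- 1.068i.
  For a conjugate pair |z|^2 = z * conj(z) = (product of roots) = c/a = 1/(0.65) = 1.538462, so |z| = sqrt(1.538462) = 1.2403 for both roots.
Moduli of all roots: 0.4000, 1.2403, 1.2403.
All moduli strictly greater than 1? No.
Verdict: Not stationary.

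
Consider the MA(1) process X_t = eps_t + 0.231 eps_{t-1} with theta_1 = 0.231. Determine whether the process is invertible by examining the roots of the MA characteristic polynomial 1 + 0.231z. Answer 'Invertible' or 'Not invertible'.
\text{Invertible}

The MA(q) characteristic polynomial is P(z) = 1 + 0.231z.
Invertibility requires all roots to lie outside the unit circle, i.e. |z| > 1 for every root.
This is linear in z: 1 + (0.231) z = 0  =>  z = -1/(0.231) = -4.329004,  |z| = 4.329004.
Moduli of all roots: 4.3290.
All moduli strictly greater than 1? Yes.
Verdict: Invertible.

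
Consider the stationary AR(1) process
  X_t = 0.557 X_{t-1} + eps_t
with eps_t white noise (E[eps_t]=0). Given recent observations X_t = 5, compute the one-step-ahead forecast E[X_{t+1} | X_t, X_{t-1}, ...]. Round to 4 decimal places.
E[X_{t+1} \mid \mathcal F_t] = 2.7850

For an AR(p) model X_t = c + sum_i phi_i X_{t-i} + eps_t, the
one-step-ahead conditional mean is
  E[X_{t+1} | X_t, ...] = c + sum_i phi_i X_{t+1-i}.
Substitute known values:
  E[X_{t+1} | ...] = (0.557) * (5)
                   = 2.7850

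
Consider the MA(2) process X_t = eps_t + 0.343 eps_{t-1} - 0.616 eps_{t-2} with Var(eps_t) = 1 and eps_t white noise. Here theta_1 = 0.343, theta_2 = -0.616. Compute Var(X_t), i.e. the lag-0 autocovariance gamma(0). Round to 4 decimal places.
\gamma(0) = 1.4971

For an MA(q) process X_t = eps_t + sum_i theta_i eps_{t-i} with
Var(eps_t) = sigma^2, the variance is
  gamma(0) = sigma^2 * (1 + sum_i theta_i^2).
  sum_i theta_i^2 = (0.343)^2 + (-0.616)^2 = 0.117649 + 0.379456 = 0.497105.
  gamma(0) = 1 * (1 + 0.497105) = 1 * 1.497105 = 1.497105, which rounds to 1.4971.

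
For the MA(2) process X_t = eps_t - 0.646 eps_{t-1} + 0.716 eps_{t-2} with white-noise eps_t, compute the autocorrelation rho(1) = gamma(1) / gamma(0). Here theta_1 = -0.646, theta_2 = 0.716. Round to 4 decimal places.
\rho(1) = -0.5744

For an MA(q) process with theta_0 = 1, the autocovariance is
  gamma(k) = sigma^2 * sum_{i=0..q-k} theta_i * theta_{i+k},
and rho(k) = gamma(k) / gamma(0). Sigma^2 cancels.
  numerator   = (1)*(-0.646) + (-0.646)*(0.716) = -1.108536.
  denominator = (1)^2 + (-0.646)^2 + (0.716)^2 = 1.929972.
  rho(1) = -1.108536 / 1.929972 = -0.5744.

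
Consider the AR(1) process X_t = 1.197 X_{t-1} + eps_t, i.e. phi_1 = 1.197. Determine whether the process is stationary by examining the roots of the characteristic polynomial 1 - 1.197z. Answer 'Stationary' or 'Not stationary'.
\text{Not stationary}

The AR(p) characteristic polynomial is P(z) = 1 - 1.197z.
Stationarity requires all roots to lie outside the unit circle, i.e. |z| > 1 for every root.
This is linear in z: 1 + (-1.197) z = 0  =>  z = -1/(-1.197) = 0.835422,  |z| = 0.835422.
Moduli of all roots: 0.8354.
All moduli strictly greater than 1? No.
Verdict: Not stationary.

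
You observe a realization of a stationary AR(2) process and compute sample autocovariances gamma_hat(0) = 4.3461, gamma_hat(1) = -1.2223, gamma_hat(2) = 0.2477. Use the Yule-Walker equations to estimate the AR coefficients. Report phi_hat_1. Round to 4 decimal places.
\hat\phi_{1} = -0.2880

The Yule-Walker equations for an AR(p) process read, in matrix form,
  Gamma_p phi = r_p,   with   (Gamma_p)_{ij} = gamma(|i - j|),
                       (r_p)_i = gamma(i),   i,j = 1..p.
Substitute the sample gammas (Toeplitz matrix and right-hand side of size 2):
  Gamma_p = [[4.3461, -1.2223], [-1.2223, 4.3461]]
  r_p     = [-1.2223, 0.2477]
Written out:
  4.3461 phi_1 - 1.2223 phi_2 = -1.2223
  -1.2223 phi_1 + 4.3461 phi_2 = 0.2477
Solve by Cramer's rule:
  det = gamma(0)^2 - gamma(1)^2 = (4.3461)^2 - (-1.2223)^2 = 18.88858521 - 1.49401729 = 17.39456792
  phi_hat_1 = [gamma(1) gamma(0) - gamma(1) gamma(2)] / det = [(-1.2223)(4.3461) - (-1.2223)(0.2477)] / 17.39456792 = -5.00947432 / 17.39456792 = -0.288
  phi_hat_2 = [gamma(0) gamma(2) - gamma(1)^2] / det = [(4.3461)(0.2477) - (-1.2223)^2] / 17.39456792 = -0.41748832 / 17.39456792 = -0.024
So phi_hat = [-0.2880, -0.0240].
Therefore phi_hat_1 = -0.2880.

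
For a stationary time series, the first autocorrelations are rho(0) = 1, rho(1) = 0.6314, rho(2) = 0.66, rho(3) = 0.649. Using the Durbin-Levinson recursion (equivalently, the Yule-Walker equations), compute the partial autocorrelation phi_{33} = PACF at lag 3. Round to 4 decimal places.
\phi_{33} = 0.2849

The PACF at lag k is phi_{kk}, the last component of the solution
to the Yule-Walker system G_k phi = r_k where
  (G_k)_{ij} = rho(|i - j|), (r_k)_i = rho(i), i,j = 1..k.
Equivalently, Durbin-Levinson gives phi_{kk} iteratively:
  phi_{11} = rho(1)
  phi_{kk} = [rho(k) - sum_{j=1..k-1} phi_{k-1,j} rho(k-j)]
            / [1 - sum_{j=1..k-1} phi_{k-1,j} rho(j)],
  phi_{k,j} = phi_{k-1,j} - phi_{kk} phi_{k-1,k-j},  j = 1..k-1.
Step k = 1:
  phi_11 = rho(1) = 0.6314.
Step k = 2:
  phi_22 = [rho(2) - phi_11 rho(1)] / [1 - phi_11 rho(1)] = [0.66 - (0.6314)(0.6314)] / [1 - (0.6314)(0.6314)]
         = 0.26133404 / 0.60133404 = 0.43459.
  Update: phi_21 = phi_11 - phi_22 phi_11 = 0.6314 - (0.43459)(0.6314) = 0.357.
Step k = 3:
  phi_33 = [rho(3) - phi_21 rho(2) - phi_22 rho(1)] / [1 - phi_21 rho(1) - phi_22 rho(2)]
    numerator   = 0.649 - (0.357)(0.66) - (0.43459)(0.6314) = 0.13897986
    denominator = 1 - (0.357)(0.6314) - (0.43459)(0.66) = 0.48776076
  phi_33 = 0.13897986 / 0.48776076 = 0.2849.
Therefore phi_{33} = 0.2849.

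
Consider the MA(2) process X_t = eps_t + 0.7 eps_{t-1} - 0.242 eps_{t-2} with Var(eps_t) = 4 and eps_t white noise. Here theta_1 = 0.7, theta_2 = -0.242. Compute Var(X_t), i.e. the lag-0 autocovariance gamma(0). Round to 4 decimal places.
\gamma(0) = 6.1943

For an MA(q) process X_t = eps_t + sum_i theta_i eps_{t-i} with
Var(eps_t) = sigma^2, the variance is
  gamma(0) = sigma^2 * (1 + sum_i theta_i^2).
  sum_i theta_i^2 = (0.7)^2 + (-0.242)^2 = 0.49 + 0.058564 = 0.548564.
  gamma(0) = 4 * (1 + 0.548564) = 4 * 1.548564 = 6.194256, which rounds to 6.1943.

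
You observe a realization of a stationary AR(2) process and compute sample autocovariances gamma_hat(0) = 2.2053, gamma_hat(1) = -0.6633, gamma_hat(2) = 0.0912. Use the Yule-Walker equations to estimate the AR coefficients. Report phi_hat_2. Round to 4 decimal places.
\hat\phi_{2} = -0.0540

The Yule-Walker equations for an AR(p) process read, in matrix form,
  Gamma_p phi = r_p,   with   (Gamma_p)_{ij} = gamma(|i - j|),
                       (r_p)_i = gamma(i),   i,j = 1..p.
Substitute the sample gammas (Toeplitz matrix and right-hand side of size 2):
  Gamma_p = [[2.2053, -0.6633], [-0.6633, 2.2053]]
  r_p     = [-0.6633, 0.0912]
Written out:
  2.2053 phi_1 - 0.6633 phi_2 = -0.6633
  -0.6633 phi_1 + 2.2053 phi_2 = 0.0912
Solve by Cramer's rule:
  det = gamma(0)^2 - gamma(1)^2 = (2.2053)^2 - (-0.6633)^2 = 4.86334809 - 0.43996689 = 4.4233812
  phi_hat_1 = [gamma(1) gamma(0) - gamma(1) gamma(2)] / det = [(-0.6633)(2.2053) - (-0.6633)(0.0912)] / 4.4233812 = -1.40228253 / 4.4233812 = -0.317
  phi_hat_2 = [gamma(0) gamma(2) - gamma(1)^2] / det = [(2.2053)(0.0912) - (-0.6633)^2] / 4.4233812 = -0.23884353 / 4.4233812 = -0.054
So phi_hat = [-0.3170, -0.0540].
Therefore phi_hat_2 = -0.0540.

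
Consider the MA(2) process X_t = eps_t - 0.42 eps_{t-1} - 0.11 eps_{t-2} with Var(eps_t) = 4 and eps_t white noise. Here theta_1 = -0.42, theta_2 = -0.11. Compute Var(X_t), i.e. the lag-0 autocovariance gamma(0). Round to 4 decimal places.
\gamma(0) = 4.7540

For an MA(q) process X_t = eps_t + sum_i theta_i eps_{t-i} with
Var(eps_t) = sigma^2, the variance is
  gamma(0) = sigma^2 * (1 + sum_i theta_i^2).
  sum_i theta_i^2 = (-0.42)^2 + (-0.11)^2 = 0.1764 + 0.0121 = 0.1885.
  gamma(0) = 4 * (1 + 0.1885) = 4 * 1.1885 = 4.754, which rounds to 4.7540.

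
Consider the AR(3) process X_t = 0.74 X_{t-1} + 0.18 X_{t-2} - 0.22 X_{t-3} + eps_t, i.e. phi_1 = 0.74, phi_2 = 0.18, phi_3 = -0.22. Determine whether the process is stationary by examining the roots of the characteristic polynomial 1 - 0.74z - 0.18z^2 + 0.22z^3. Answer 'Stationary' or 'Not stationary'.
\text{Stationary}

The AR(p) characteristic polynomial is P(z) = 1 - 0.74z - 0.18z^2 + 0.22z^3.
Stationarity requires all roots to lie outside the unit circle, i.e. |z| > 1 for every root.
Degree 3: look for a simple real root z0 first, then factor out (1 - z/z0) and solve the remaining quadratic.
Testing z0 = -2: P(-2) = 1 + (-0.74)(-2) + (-0.18)(-2)^2 + (0.22)(-2)^3
  = 1 + (1.48) + (-0.72) + (-1.76) = 0.  So z_0 = -2 is a root, |z_0| = 2.
Divide out the factor (1 + 0.5 z) = (1 - z/z0) (since 1/z0 = -0.5):
  P(z) = (1 + 0.5 z)(1 + (-1.24) z + (0.44) z^2)
  [check: z-coef -1.24 - (-0.5) = -0.74; z^2-coef 0.44 - (-0.5)(-1.24) = -0.18; z^3-coef -(-0.5)(0.44) = 0.22.]
Remaining roots from the quadratic factor 1 + (-1.24) z + (0.44) z^2:
  Set 1 + (-1.24) z + (0.44) z^2 = 0, i.e. a z^2 + b z + c = 0 with a = 0.44, b = -1.24, c = 1.
  Discriminant D = b^2 - 4ac = (-1.24)^2 - 4*(0.44)*1 = 1.5376 - (1.76) = -0.2224.
  D < 0, so the roots are the complex-conjugate pair z = (-b +/- i sqrt(-D)) / (2a) = 1.4091 +/- 0.5359i.
  For a conjugate pair |z|^2 = z * conj(z) = (product of roots) = c/a = 1/(0.44) = 2.272727, so |z| = sqrt(2.272727) = 1.5076 for both roots.
Moduli of all roots: 2.0000, 1.5076, 1.5076.
All moduli strictly greater than 1? Yes.
Verdict: Stationary.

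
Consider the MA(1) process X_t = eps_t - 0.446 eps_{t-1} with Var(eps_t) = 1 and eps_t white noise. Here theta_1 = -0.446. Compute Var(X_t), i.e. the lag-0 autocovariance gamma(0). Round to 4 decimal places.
\gamma(0) = 1.1989

For an MA(q) process X_t = eps_t + sum_i theta_i eps_{t-i} with
Var(eps_t) = sigma^2, the variance is
  gamma(0) = sigma^2 * (1 + sum_i theta_i^2).
  sum_i theta_i^2 = (-0.446)^2 = 0.198916.
  gamma(0) = 1 * (1 + 0.198916) = 1 * 1.198916 = 1.198916, which rounds to 1.1989.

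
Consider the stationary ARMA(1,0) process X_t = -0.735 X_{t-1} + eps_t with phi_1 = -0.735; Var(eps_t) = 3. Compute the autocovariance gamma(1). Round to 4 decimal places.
\gamma(1) = -4.7958

Multiply the model equation by X_{t-k} and take expectations. With theta_0 = psi_0 = 1 and psi_j the MA(infinity) weights, this gives
  gamma(k) - sum_i phi_i gamma(k-i) = c_k,
  c_k = sigma^2 * sum_{j=k..q} theta_j psi_{j-k}   (c_k = 0 for k > q),
using gamma(-m) = gamma(m).
Pure AR (q = 0): c_0 = sigma^2 = 3, c_k = 0 for k >= 1.
Equations for k = 0 and k = 1 (AR order 1):
  gamma(0) = phi_1 gamma(1) + c_0
  gamma(1) = phi_1 gamma(0) + c_1
Substituting the second into the first: gamma(0) (1 - phi_1^2) = c_0 + phi_1 c_1, so
  gamma(0) = c_0 / (1 - phi_1^2) = 3 / (1 - (-0.735)^2) = 3 / 0.459775 = 6.524931.
  gamma(1) = phi_1 gamma(0) = (-0.735)(6.524931) = -4.795824.
Therefore gamma(1) = -4.7958 (to 4 decimal places).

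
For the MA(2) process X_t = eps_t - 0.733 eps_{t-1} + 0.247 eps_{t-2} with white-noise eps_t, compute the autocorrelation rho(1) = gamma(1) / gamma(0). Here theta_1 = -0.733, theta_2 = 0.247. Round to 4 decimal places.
\rho(1) = -0.5719

For an MA(q) process with theta_0 = 1, the autocovariance is
  gamma(k) = sigma^2 * sum_{i=0..q-k} theta_i * theta_{i+k},
and rho(k) = gamma(k) / gamma(0). Sigma^2 cancels.
  numerator   = (1)*(-0.733) + (-0.733)*(0.247) = -0.914051.
  denominator = (1)^2 + (-0.733)^2 + (0.247)^2 = 1.598298.
  rho(1) = -0.914051 / 1.598298 = -0.5719.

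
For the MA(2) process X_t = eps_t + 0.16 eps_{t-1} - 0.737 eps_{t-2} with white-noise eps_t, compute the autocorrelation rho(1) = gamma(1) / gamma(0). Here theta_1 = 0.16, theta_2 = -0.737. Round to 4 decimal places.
\rho(1) = 0.0268

For an MA(q) process with theta_0 = 1, the autocovariance is
  gamma(k) = sigma^2 * sum_{i=0..q-k} theta_i * theta_{i+k},
and rho(k) = gamma(k) / gamma(0). Sigma^2 cancels.
  numerator   = (1)*(0.16) + (0.16)*(-0.737) = 0.04208.
  denominator = (1)^2 + (0.16)^2 + (-0.737)^2 = 1.568769.
  rho(1) = 0.04208 / 1.568769 = 0.0268.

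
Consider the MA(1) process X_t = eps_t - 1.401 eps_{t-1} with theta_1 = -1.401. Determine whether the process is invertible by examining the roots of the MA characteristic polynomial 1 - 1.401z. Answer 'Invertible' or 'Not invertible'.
\text{Not invertible}

The MA(q) characteristic polynomial is P(z) = 1 - 1.401z.
Invertibility requires all roots to lie outside the unit circle, i.e. |z| > 1 for every root.
This is linear in z: 1 + (-1.401) z = 0  =>  z = -1/(-1.401) = 0.713776,  |z| = 0.713776.
Moduli of all roots: 0.7138.
All moduli strictly greater than 1? No.
Verdict: Not invertible.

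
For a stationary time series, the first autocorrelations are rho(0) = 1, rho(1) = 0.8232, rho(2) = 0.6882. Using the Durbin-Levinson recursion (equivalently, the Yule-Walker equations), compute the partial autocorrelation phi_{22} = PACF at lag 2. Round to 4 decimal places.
\phi_{22} = 0.0327

The PACF at lag k is phi_{kk}, the last component of the solution
to the Yule-Walker system G_k phi = r_k where
  (G_k)_{ij} = rho(|i - j|), (r_k)_i = rho(i), i,j = 1..k.
Equivalently, Durbin-Levinson gives phi_{kk} iteratively:
  phi_{11} = rho(1)
  phi_{kk} = [rho(k) - sum_{j=1..k-1} phi_{k-1,j} rho(k-j)]
            / [1 - sum_{j=1..k-1} phi_{k-1,j} rho(j)],
  phi_{k,j} = phi_{k-1,j} - phi_{kk} phi_{k-1,k-j},  j = 1..k-1.
Step k = 1:
  phi_11 = rho(1) = 0.8232.
Step k = 2:
  phi_22 = [rho(2) - phi_11 rho(1)] / [1 - phi_11 rho(1)] = [0.6882 - (0.8232)(0.8232)] / [1 - (0.8232)(0.8232)]
         = 0.01054176 / 0.32234176 = 0.0327.
Therefore phi_{22} = 0.0327.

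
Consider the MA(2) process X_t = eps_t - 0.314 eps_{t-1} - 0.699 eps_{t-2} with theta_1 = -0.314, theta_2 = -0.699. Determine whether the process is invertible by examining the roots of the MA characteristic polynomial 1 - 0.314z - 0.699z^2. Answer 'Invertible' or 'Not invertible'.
\text{Not invertible}

The MA(q) characteristic polynomial is P(z) = 1 - 0.314z - 0.699z^2.
Invertibility requires all roots to lie outside the unit circle, i.e. |z| > 1 for every root.
Set 1 + (-0.314) z + (-0.699) z^2 = 0, i.e. a z^2 + b z + c = 0 with a = -0.699, b = -0.314, c = 1.
Discriminant D = b^2 - 4ac = (-0.314)^2 - 4*(-0.699)*1 = 0.098596 - (-2.796) = 2.894596.
D >= 0, so the roots are real: z = (-b +/- sqrt(D)) / (2a) = (0.314 +/- 1.701351) / (-1.398).
  z_1 = (0.314 + 1.701351) / (-1.398) = -1.4416,   |z_1| = 1.4416.
  z_2 = (0.314 - 1.701351) / (-1.398) = 0.9924,   |z_2| = 0.9924.
Moduli of all roots: 1.4416, 0.9924.
All moduli strictly greater than 1? No.
Verdict: Not invertible.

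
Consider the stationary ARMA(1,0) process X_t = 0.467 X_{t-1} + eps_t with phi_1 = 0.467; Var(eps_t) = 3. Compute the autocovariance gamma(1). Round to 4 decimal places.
\gamma(1) = 1.7918

Multiply the model equation by X_{t-k} and take expectations. With theta_0 = psi_0 = 1 and psi_j the MA(infinity) weights, this gives
  gamma(k) - sum_i phi_i gamma(k-i) = c_k,
  c_k = sigma^2 * sum_{j=k..q} theta_j psi_{j-k}   (c_k = 0 for k > q),
using gamma(-m) = gamma(m).
Pure AR (q = 0): c_0 = sigma^2 = 3, c_k = 0 for k >= 1.
Equations for k = 0 and k = 1 (AR order 1):
  gamma(0) = phi_1 gamma(1) + c_0
  gamma(1) = phi_1 gamma(0) + c_1
Substituting the second into the first: gamma(0) (1 - phi_1^2) = c_0 + phi_1 c_1, so
  gamma(0) = c_0 / (1 - phi_1^2) = 3 / (1 - (0.467)^2) = 3 / 0.781911 = 3.836754.
  gamma(1) = phi_1 gamma(0) = (0.467)(3.836754) = 1.791764.
Therefore gamma(1) = 1.7918 (to 4 decimal places).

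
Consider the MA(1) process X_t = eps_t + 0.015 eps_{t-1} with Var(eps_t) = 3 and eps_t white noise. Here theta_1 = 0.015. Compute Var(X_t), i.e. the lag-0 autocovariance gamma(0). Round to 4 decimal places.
\gamma(0) = 3.0007

For an MA(q) process X_t = eps_t + sum_i theta_i eps_{t-i} with
Var(eps_t) = sigma^2, the variance is
  gamma(0) = sigma^2 * (1 + sum_i theta_i^2).
  sum_i theta_i^2 = (0.015)^2 = 0.000225.
  gamma(0) = 3 * (1 + 0.000225) = 3 * 1.000225 = 3.000675, which rounds to 3.0007.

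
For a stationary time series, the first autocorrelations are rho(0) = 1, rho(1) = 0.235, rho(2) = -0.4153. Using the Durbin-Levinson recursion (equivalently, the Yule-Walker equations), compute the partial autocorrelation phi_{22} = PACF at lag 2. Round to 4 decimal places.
\phi_{22} = -0.4980

The PACF at lag k is phi_{kk}, the last component of the solution
to the Yule-Walker system G_k phi = r_k where
  (G_k)_{ij} = rho(|i - j|), (r_k)_i = rho(i), i,j = 1..k.
Equivalently, Durbin-Levinson gives phi_{kk} iteratively:
  phi_{11} = rho(1)
  phi_{kk} = [rho(k) - sum_{j=1..k-1} phi_{k-1,j} rho(k-j)]
            / [1 - sum_{j=1..k-1} phi_{k-1,j} rho(j)],
  phi_{k,j} = phi_{k-1,j} - phi_{kk} phi_{k-1,k-j},  j = 1..k-1.
Step k = 1:
  phi_11 = rho(1) = 0.235.
Step k = 2:
  phi_22 = [rho(2) - phi_11 rho(1)] / [1 - phi_11 rho(1)] = [-0.4153 - (0.235)(0.235)] / [1 - (0.235)(0.235)]
         = -0.470525 / 0.944775 = -0.498.
Therefore phi_{22} = -0.4980.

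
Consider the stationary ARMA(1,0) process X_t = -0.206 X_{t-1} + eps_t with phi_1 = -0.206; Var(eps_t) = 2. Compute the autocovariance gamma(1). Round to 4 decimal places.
\gamma(1) = -0.4303

Multiply the model equation by X_{t-k} and take expectations. With theta_0 = psi_0 = 1 and psi_j the MA(infinity) weights, this gives
  gamma(k) - sum_i phi_i gamma(k-i) = c_k,
  c_k = sigma^2 * sum_{j=k..q} theta_j psi_{j-k}   (c_k = 0 for k > q),
using gamma(-m) = gamma(m).
Pure AR (q = 0): c_0 = sigma^2 = 2, c_k = 0 for k >= 1.
Equations for k = 0 and k = 1 (AR order 1):
  gamma(0) = phi_1 gamma(1) + c_0
  gamma(1) = phi_1 gamma(0) + c_1
Substituting the second into the first: gamma(0) (1 - phi_1^2) = c_0 + phi_1 c_1, so
  gamma(0) = c_0 / (1 - phi_1^2) = 2 / (1 - (-0.206)^2) = 2 / 0.957564 = 2.088633.
  gamma(1) = phi_1 gamma(0) = (-0.206)(2.088633) = -0.430258.
Therefore gamma(1) = -0.4303 (to 4 decimal places).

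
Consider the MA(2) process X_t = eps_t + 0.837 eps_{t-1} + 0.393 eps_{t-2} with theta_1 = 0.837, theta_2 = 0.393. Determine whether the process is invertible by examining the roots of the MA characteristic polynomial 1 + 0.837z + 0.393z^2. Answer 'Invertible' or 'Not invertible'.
\text{Invertible}

The MA(q) characteristic polynomial is P(z) = 1 + 0.837z + 0.393z^2.
Invertibility requires all roots to lie outside the unit circle, i.e. |z| > 1 for every root.
Set 1 + (0.837) z + (0.393) z^2 = 0, i.e. a z^2 + b z + c = 0 with a = 0.393, b = 0.837, c = 1.
Discriminant D = b^2 - 4ac = (0.837)^2 - 4*(0.393)*1 = 0.700569 - (1.572) = -0.871431.
D < 0, so the roots are the complex-conjugate pair z = (-b +/- i sqrt(-D)) / (2a) = -1.0649 +/- 1.1877i.
For a conjugate pair |z|^2 = z * conj(z) = (product of roots) = c/a = 1/(0.393) = 2.544529, so |z| = sqrt(2.544529) = 1.5952 for both roots.
Moduli of all roots: 1.5952, 1.5952.
All moduli strictly greater than 1? Yes.
Verdict: Invertible.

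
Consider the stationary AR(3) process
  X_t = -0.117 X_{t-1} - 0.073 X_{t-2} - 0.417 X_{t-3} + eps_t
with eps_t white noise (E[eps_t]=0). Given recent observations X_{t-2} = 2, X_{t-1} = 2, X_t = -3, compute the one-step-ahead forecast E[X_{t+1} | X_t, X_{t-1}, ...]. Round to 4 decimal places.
E[X_{t+1} \mid \mathcal F_t] = -0.6290

For an AR(p) model X_t = c + sum_i phi_i X_{t-i} + eps_t, the
one-step-ahead conditional mean is
  E[X_{t+1} | X_t, ...] = c + sum_i phi_i X_{t+1-i}.
Substitute known values:
  E[X_{t+1} | ...] = (-0.117) * (-3) + (-0.073) * (2) + (-0.417) * (2)
                   = -0.6290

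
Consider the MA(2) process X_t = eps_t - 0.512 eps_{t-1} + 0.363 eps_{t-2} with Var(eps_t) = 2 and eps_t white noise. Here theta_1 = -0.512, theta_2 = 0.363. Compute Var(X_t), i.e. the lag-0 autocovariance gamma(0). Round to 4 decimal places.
\gamma(0) = 2.7878

For an MA(q) process X_t = eps_t + sum_i theta_i eps_{t-i} with
Var(eps_t) = sigma^2, the variance is
  gamma(0) = sigma^2 * (1 + sum_i theta_i^2).
  sum_i theta_i^2 = (-0.512)^2 + (0.363)^2 = 0.262144 + 0.131769 = 0.393913.
  gamma(0) = 2 * (1 + 0.393913) = 2 * 1.393913 = 2.787826, which rounds to 2.7878.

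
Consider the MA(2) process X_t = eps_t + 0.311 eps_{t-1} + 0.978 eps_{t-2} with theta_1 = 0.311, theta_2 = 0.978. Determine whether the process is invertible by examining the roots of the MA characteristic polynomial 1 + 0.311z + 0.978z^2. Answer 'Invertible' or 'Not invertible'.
\text{Invertible}

The MA(q) characteristic polynomial is P(z) = 1 + 0.311z + 0.978z^2.
Invertibility requires all roots to lie outside the unit circle, i.e. |z| > 1 for every root.
Set 1 + (0.311) z + (0.978) z^2 = 0, i.e. a z^2 + b z + c = 0 with a = 0.978, b = 0.311, c = 1.
Discriminant D = b^2 - 4ac = (0.311)^2 - 4*(0.978)*1 = 0.096721 - (3.912) = -3.815279.
D < 0, so the roots are the complex-conjugate pair z = (-b +/- i sqrt(-D)) / (2a) = -0.159 +/- 0.9986i.
For a conjugate pair |z|^2 = z * conj(z) = (product of roots) = c/a = 1/(0.978) = 1.022495, so |z| = sqrt(1.022495) = 1.0112 for both roots.
Moduli of all roots: 1.0112, 1.0112.
All moduli strictly greater than 1? Yes.
Verdict: Invertible.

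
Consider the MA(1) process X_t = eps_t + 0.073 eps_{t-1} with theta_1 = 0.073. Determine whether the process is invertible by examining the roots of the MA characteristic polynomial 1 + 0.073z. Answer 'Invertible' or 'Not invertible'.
\text{Invertible}

The MA(q) characteristic polynomial is P(z) = 1 + 0.073z.
Invertibility requires all roots to lie outside the unit circle, i.e. |z| > 1 for every root.
This is linear in z: 1 + (0.073) z = 0  =>  z = -1/(0.073) = -13.69863,  |z| = 13.69863.
Moduli of all roots: 13.6986.
All moduli strictly greater than 1? Yes.
Verdict: Invertible.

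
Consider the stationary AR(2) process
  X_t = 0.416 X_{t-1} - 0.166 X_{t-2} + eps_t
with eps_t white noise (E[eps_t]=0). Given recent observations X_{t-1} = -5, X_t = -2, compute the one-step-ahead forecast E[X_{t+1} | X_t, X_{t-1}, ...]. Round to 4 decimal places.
E[X_{t+1} \mid \mathcal F_t] = -0.0020

For an AR(p) model X_t = c + sum_i phi_i X_{t-i} + eps_t, the
one-step-ahead conditional mean is
  E[X_{t+1} | X_t, ...] = c + sum_i phi_i X_{t+1-i}.
Substitute known values:
  E[X_{t+1} | ...] = (0.416) * (-2) + (-0.166) * (-5)
                   = -0.0020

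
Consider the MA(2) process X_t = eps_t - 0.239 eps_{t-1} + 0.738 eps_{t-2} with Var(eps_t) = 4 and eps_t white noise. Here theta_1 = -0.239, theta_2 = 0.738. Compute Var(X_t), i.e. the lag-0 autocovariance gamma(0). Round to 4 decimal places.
\gamma(0) = 6.4071

For an MA(q) process X_t = eps_t + sum_i theta_i eps_{t-i} with
Var(eps_t) = sigma^2, the variance is
  gamma(0) = sigma^2 * (1 + sum_i theta_i^2).
  sum_i theta_i^2 = (-0.239)^2 + (0.738)^2 = 0.057121 + 0.544644 = 0.601765.
  gamma(0) = 4 * (1 + 0.601765) = 4 * 1.601765 = 6.40706, which rounds to 6.4071.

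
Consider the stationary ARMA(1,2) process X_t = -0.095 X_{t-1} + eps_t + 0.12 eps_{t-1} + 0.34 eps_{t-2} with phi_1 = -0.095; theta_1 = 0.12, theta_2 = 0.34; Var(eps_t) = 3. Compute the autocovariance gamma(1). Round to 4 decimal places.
\gamma(1) = 0.0675

Multiply the model equation by X_{t-k} and take expectations. With theta_0 = psi_0 = 1 and psi_j the MA(infinity) weights, this gives
  gamma(k) - sum_i phi_i gamma(k-i) = c_k,
  c_k = sigma^2 * sum_{j=k..q} theta_j psi_{j-k}   (c_k = 0 for k > q),
using gamma(-m) = gamma(m).
psi-weights needed (psi_j = theta_j + sum_i phi_i psi_{j-i}):
  psi_1 = theta_1 + phi_1 = 0.12 + (-0.095) = 0.025
  psi_2 = theta_2 + phi_1 psi_1 = 0.34 + (-0.095)(0.025) = 0.337625
Right-hand sides:
  c_0 = sigma^2 (1 + theta_1 psi_1 + theta_2 psi_2) = 3 * (1 + (0.12)(0.025) + (0.34)(0.337625)) = 3 * 1.117792 = 3.353377
  c_1 = sigma^2 (theta_1 + theta_2 psi_1) = 3 * (0.12 + (0.34)(0.025)) = 0.3855
  c_2 = sigma^2 theta_2 = 3 * (0.34) = 1.02
Equations for k = 0 and k = 1 (AR order 1):
  gamma(0) = phi_1 gamma(1) + c_0
  gamma(1) = phi_1 gamma(0) + c_1
Substituting the second into the first: gamma(0) (1 - phi_1^2) = c_0 + phi_1 c_1, so
  gamma(0) = (c_0 + phi_1 c_1) / (1 - phi_1^2) = (3.353377 + (-0.095)(0.3855)) / (1 - (-0.095)^2) = 3.316755 / 0.990975 = 3.346961.
  gamma(1) = phi_1 gamma(0) + c_1 = (-0.095)(3.346961) + (0.3855) = 0.067539.
Therefore gamma(1) = 0.0675 (to 4 decimal places).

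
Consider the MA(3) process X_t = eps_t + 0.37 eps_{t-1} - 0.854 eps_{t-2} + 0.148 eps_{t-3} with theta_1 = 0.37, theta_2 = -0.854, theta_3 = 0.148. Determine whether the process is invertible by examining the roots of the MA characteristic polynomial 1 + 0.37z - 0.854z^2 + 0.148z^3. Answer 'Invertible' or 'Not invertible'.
\text{Not invertible}

The MA(q) characteristic polynomial is P(z) = 1 + 0.37z - 0.854z^2 + 0.148z^3.
Invertibility requires all roots to lie outside the unit circle, i.e. |z| > 1 for every root.
Degree 3: look for a simple real root z0 first, then factor out (1 - z/z0) and solve the remaining quadratic.
Testing z0 = 5: P(5) = 1 + (0.37)(5) + (-0.854)(5)^2 + (0.148)(5)^3
  = 1 + (1.85) + (-21.35) + (18.5) = 0.  So z_0 = 5 is a root, |z_0| = 5.
Divide out the factor (1 - 0.2 z) = (1 - z/z0) (since 1/z0 = 0.2):
  P(z) = (1 - 0.2 z)(1 + (0.57) z + (-0.74) z^2)
  [check: z-coef 0.57 - (0.2) = 0.37; z^2-coef -0.74 - (0.2)(0.57) = -0.854; z^3-coef -(0.2)(-0.74) = 0.148.]
Remaining roots from the quadratic factor 1 + (0.57) z + (-0.74) z^2:
  Set 1 + (0.57) z + (-0.74) z^2 = 0, i.e. a z^2 + b z + c = 0 with a = -0.74, b = 0.57, c = 1.
  Discriminant D = b^2 - 4ac = (0.57)^2 - 4*(-0.74)*1 = 0.3249 - (-2.96) = 3.2849.
  D >= 0, so the roots are real: z = (-b +/- sqrt(D)) / (2a) = (-0.57 +/- 1.812429) / (-1.48).
    z_1 = (-0.57 + 1.812429) / (-1.48) = -0.8395,   |z_1| = 0.8395.
    z_2 = (-0.57 - 1.812429) / (-1.48) = 1.6097,   |z_2| = 1.6097.
Moduli of all roots: 5.0000, 0.8395, 1.6097.
All moduli strictly greater than 1? No.
Verdict: Not invertible.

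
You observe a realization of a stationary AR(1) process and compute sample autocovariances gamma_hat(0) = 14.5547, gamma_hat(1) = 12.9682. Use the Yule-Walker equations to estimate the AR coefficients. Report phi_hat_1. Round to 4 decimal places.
\hat\phi_{1} = 0.8910

The Yule-Walker equations for an AR(p) process read, in matrix form,
  Gamma_p phi = r_p,   with   (Gamma_p)_{ij} = gamma(|i - j|),
                       (r_p)_i = gamma(i),   i,j = 1..p.
Substitute the sample gammas (Toeplitz matrix and right-hand side of size 1):
  Gamma_p = [[14.5547]]
  r_p     = [12.9682]
With p = 1 this is the single equation gamma(0) phi_1 = gamma(1):
  phi_hat_1 = gamma(1) / gamma(0) = 12.9682 / 14.5547 = 0.8910.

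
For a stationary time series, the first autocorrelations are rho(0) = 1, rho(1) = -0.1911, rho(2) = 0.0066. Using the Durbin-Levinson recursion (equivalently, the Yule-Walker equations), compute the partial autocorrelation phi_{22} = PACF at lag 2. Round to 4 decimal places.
\phi_{22} = -0.0311

The PACF at lag k is phi_{kk}, the last component of the solution
to the Yule-Walker system G_k phi = r_k where
  (G_k)_{ij} = rho(|i - j|), (r_k)_i = rho(i), i,j = 1..k.
Equivalently, Durbin-Levinson gives phi_{kk} iteratively:
  phi_{11} = rho(1)
  phi_{kk} = [rho(k) - sum_{j=1..k-1} phi_{k-1,j} rho(k-j)]
            / [1 - sum_{j=1..k-1} phi_{k-1,j} rho(j)],
  phi_{k,j} = phi_{k-1,j} - phi_{kk} phi_{k-1,k-j},  j = 1..k-1.
Step k = 1:
  phi_11 = rho(1) = -0.1911.
Step k = 2:
  phi_22 = [rho(2) - phi_11 rho(1)] / [1 - phi_11 rho(1)] = [0.0066 - (-0.1911)(-0.1911)] / [1 - (-0.1911)(-0.1911)]
         = -0.02991921 / 0.96348079 = -0.0311.
Therefore phi_{22} = -0.0311.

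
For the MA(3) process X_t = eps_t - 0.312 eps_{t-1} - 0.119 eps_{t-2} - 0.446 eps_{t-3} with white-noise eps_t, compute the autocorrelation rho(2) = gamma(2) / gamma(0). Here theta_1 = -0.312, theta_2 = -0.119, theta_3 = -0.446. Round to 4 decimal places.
\rho(2) = 0.0154

For an MA(q) process with theta_0 = 1, the autocovariance is
  gamma(k) = sigma^2 * sum_{i=0..q-k} theta_i * theta_{i+k},
and rho(k) = gamma(k) / gamma(0). Sigma^2 cancels.
  numerator   = (1)*(-0.119) + (-0.312)*(-0.446) = 0.020152.
  denominator = (1)^2 + (-0.312)^2 + (-0.119)^2 + (-0.446)^2 = 1.310421.
  rho(2) = 0.020152 / 1.310421 = 0.0154.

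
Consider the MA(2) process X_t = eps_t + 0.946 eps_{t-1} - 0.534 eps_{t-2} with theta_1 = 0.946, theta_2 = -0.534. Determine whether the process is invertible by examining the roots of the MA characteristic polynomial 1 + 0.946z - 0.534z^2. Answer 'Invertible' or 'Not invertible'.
\text{Not invertible}

The MA(q) characteristic polynomial is P(z) = 1 + 0.946z - 0.534z^2.
Invertibility requires all roots to lie outside the unit circle, i.e. |z| > 1 for every root.
Set 1 + (0.946) z + (-0.534) z^2 = 0, i.e. a z^2 + b z + c = 0 with a = -0.534, b = 0.946, c = 1.
Discriminant D = b^2 - 4ac = (0.946)^2 - 4*(-0.534)*1 = 0.894916 - (-2.136) = 3.030916.
D >= 0, so the roots are real: z = (-b +/- sqrt(D)) / (2a) = (-0.946 +/- 1.740953) / (-1.068).
  z_1 = (-0.946 + 1.740953) / (-1.068) = -0.7443,   |z_1| = 0.7443.
  z_2 = (-0.946 - 1.740953) / (-1.068) = 2.5159,   |z_2| = 2.5159.
Moduli of all roots: 0.7443, 2.5159.
All moduli strictly greater than 1? No.
Verdict: Not invertible.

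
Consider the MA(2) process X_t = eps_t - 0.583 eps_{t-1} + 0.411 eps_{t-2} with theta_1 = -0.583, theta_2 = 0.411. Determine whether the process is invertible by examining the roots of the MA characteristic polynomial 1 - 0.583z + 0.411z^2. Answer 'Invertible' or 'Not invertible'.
\text{Invertible}

The MA(q) characteristic polynomial is P(z) = 1 - 0.583z + 0.411z^2.
Invertibility requires all roots to lie outside the unit circle, i.e. |z| > 1 for every root.
Set 1 + (-0.583) z + (0.411) z^2 = 0, i.e. a z^2 + b z + c = 0 with a = 0.411, b = -0.583, c = 1.
Discriminant D = b^2 - 4ac = (-0.583)^2 - 4*(0.411)*1 = 0.339889 - (1.644) = -1.304111.
D < 0, so the roots are the complex-conjugate pair z = (-b +/- i sqrt(-D)) / (2a) = 0.7092 +/- 1.3893i.
For a conjugate pair |z|^2 = z * conj(z) = (product of roots) = c/a = 1/(0.411) = 2.43309, so |z| = sqrt(2.43309) = 1.5598 for both roots.
Moduli of all roots: 1.5598, 1.5598.
All moduli strictly greater than 1? Yes.
Verdict: Invertible.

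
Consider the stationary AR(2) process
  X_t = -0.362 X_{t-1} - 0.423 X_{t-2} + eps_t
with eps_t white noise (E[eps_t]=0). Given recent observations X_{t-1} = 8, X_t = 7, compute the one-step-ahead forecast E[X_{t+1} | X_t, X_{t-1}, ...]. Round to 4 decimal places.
E[X_{t+1} \mid \mathcal F_t] = -5.9180

For an AR(p) model X_t = c + sum_i phi_i X_{t-i} + eps_t, the
one-step-ahead conditional mean is
  E[X_{t+1} | X_t, ...] = c + sum_i phi_i X_{t+1-i}.
Substitute known values:
  E[X_{t+1} | ...] = (-0.362) * (7) + (-0.423) * (8)
                   = -5.9180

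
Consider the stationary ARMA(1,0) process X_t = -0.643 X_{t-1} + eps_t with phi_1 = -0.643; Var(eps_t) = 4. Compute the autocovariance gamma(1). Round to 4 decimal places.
\gamma(1) = -4.3850

Multiply the model equation by X_{t-k} and take expectations. With theta_0 = psi_0 = 1 and psi_j the MA(infinity) weights, this gives
  gamma(k) - sum_i phi_i gamma(k-i) = c_k,
  c_k = sigma^2 * sum_{j=k..q} theta_j psi_{j-k}   (c_k = 0 for k > q),
using gamma(-m) = gamma(m).
Pure AR (q = 0): c_0 = sigma^2 = 4, c_k = 0 for k >= 1.
Equations for k = 0 and k = 1 (AR order 1):
  gamma(0) = phi_1 gamma(1) + c_0
  gamma(1) = phi_1 gamma(0) + c_1
Substituting the second into the first: gamma(0) (1 - phi_1^2) = c_0 + phi_1 c_1, so
  gamma(0) = c_0 / (1 - phi_1^2) = 4 / (1 - (-0.643)^2) = 4 / 0.586551 = 6.819526.
  gamma(1) = phi_1 gamma(0) = (-0.643)(6.819526) = -4.384955.
Therefore gamma(1) = -4.3850 (to 4 decimal places).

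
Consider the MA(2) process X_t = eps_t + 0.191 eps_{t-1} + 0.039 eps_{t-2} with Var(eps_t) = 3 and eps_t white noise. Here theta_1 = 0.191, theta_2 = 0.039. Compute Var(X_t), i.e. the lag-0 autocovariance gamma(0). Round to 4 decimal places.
\gamma(0) = 3.1140

For an MA(q) process X_t = eps_t + sum_i theta_i eps_{t-i} with
Var(eps_t) = sigma^2, the variance is
  gamma(0) = sigma^2 * (1 + sum_i theta_i^2).
  sum_i theta_i^2 = (0.191)^2 + (0.039)^2 = 0.036481 + 0.001521 = 0.038002.
  gamma(0) = 3 * (1 + 0.038002) = 3 * 1.038002 = 3.114006, which rounds to 3.1140.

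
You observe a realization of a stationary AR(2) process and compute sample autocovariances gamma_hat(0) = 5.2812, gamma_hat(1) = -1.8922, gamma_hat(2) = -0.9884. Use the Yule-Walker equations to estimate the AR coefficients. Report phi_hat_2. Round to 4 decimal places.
\hat\phi_{2} = -0.3620

The Yule-Walker equations for an AR(p) process read, in matrix form,
  Gamma_p phi = r_p,   with   (Gamma_p)_{ij} = gamma(|i - j|),
                       (r_p)_i = gamma(i),   i,j = 1..p.
Substitute the sample gammas (Toeplitz matrix and right-hand side of size 2):
  Gamma_p = [[5.2812, -1.8922], [-1.8922, 5.2812]]
  r_p     = [-1.8922, -0.9884]
Written out:
  5.2812 phi_1 - 1.8922 phi_2 = -1.8922
  -1.8922 phi_1 + 5.2812 phi_2 = -0.9884
Solve by Cramer's rule:
  det = gamma(0)^2 - gamma(1)^2 = (5.2812)^2 - (-1.8922)^2 = 27.89107344 - 3.58042084 = 24.3106526
  phi_hat_1 = [gamma(1) gamma(0) - gamma(1) gamma(2)] / det = [(-1.8922)(5.2812) - (-1.8922)(-0.9884)] / 24.3106526 = -11.86333712 / 24.3106526 = -0.488
  phi_hat_2 = [gamma(0) gamma(2) - gamma(1)^2] / det = [(5.2812)(-0.9884) - (-1.8922)^2] / 24.3106526 = -8.80035892 / 24.3106526 = -0.362
So phi_hat = [-0.4880, -0.3620].
Therefore phi_hat_2 = -0.3620.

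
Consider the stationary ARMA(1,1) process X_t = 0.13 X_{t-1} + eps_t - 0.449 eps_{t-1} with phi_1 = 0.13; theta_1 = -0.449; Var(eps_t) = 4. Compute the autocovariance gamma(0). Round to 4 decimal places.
\gamma(0) = 4.4140

Multiply the model equation by X_{t-k} and take expectations. With theta_0 = psi_0 = 1 and psi_j the MA(infinity) weights, this gives
  gamma(k) - sum_i phi_i gamma(k-i) = c_k,
  c_k = sigma^2 * sum_{j=k..q} theta_j psi_{j-k}   (c_k = 0 for k > q),
using gamma(-m) = gamma(m).
psi-weights needed (psi_j = theta_j + sum_i phi_i psi_{j-i}):
  psi_1 = theta_1 + phi_1 = -0.449 + (0.13) = -0.319
Right-hand sides:
  c_0 = sigma^2 (1 + theta_1 psi_1) = 4 * (1 + (-0.449)(-0.319)) = 4 * 1.143231 = 4.572924
  c_1 = sigma^2 theta_1 = 4 * (-0.449) = -1.796
  c_2 = 0
Equations for k = 0 and k = 1 (AR order 1):
  gamma(0) = phi_1 gamma(1) + c_0
  gamma(1) = phi_1 gamma(0) + c_1
Substituting the second into the first: gamma(0) (1 - phi_1^2) = c_0 + phi_1 c_1, so
  gamma(0) = (c_0 + phi_1 c_1) / (1 - phi_1^2) = (4.572924 + (0.13)(-1.796)) / (1 - (0.13)^2) = 4.339444 / 0.9831 = 4.414041.
Therefore gamma(0) = 4.4140 (to 4 decimal places).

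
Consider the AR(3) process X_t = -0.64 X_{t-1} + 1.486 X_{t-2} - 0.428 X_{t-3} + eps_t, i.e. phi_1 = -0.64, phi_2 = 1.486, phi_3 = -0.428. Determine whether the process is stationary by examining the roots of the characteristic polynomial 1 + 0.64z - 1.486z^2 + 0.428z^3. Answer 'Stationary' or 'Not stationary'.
\text{Not stationary}

The AR(p) characteristic polynomial is P(z) = 1 + 0.64z - 1.486z^2 + 0.428z^3.
Stationarity requires all roots to lie outside the unit circle, i.e. |z| > 1 for every root.
Degree 3: look for a simple real root z0 first, then factor out (1 - z/z0) and solve the remaining quadratic.
Testing z0 = 2.5: P(2.5) = 1 + (0.64)(2.5) + (-1.486)(2.5)^2 + (0.428)(2.5)^3
  = 1 + (1.6) + (-9.2875) + (6.6875) = 0.  So z_0 = 2.5 is a root, |z_0| = 2.5.
Divide out the factor (1 - 0.4 z) = (1 - z/z0) (since 1/z0 = 0.4):
  P(z) = (1 - 0.4 z)(1 + (1.04) z + (-1.07) z^2)
  [check: z-coef 1.04 - (0.4) = 0.64; z^2-coef -1.07 - (0.4)(1.04) = -1.486; z^3-coef -(0.4)(-1.07) = 0.428.]
Remaining roots from the quadratic factor 1 + (1.04) z + (-1.07) z^2:
  Set 1 + (1.04) z + (-1.07) z^2 = 0, i.e. a z^2 + b z + c = 0 with a = -1.07, b = 1.04, c = 1.
  Discriminant D = b^2 - 4ac = (1.04)^2 - 4*(-1.07)*1 = 1.0816 - (-4.28) = 5.3616.
  D >= 0, so the roots are real: z = (-b +/- sqrt(D)) / (2a) = (-1.04 +/- 2.315513) / (-2.14).
    z_1 = (-1.04 + 2.315513) / (-2.14) = -0.596,   |z_1| = 0.596.
    z_2 = (-1.04 - 2.315513) / (-2.14) = 1.568,   |z_2| = 1.568.
Moduli of all roots: 2.5000, 0.5960, 1.5680.
All moduli strictly greater than 1? No.
Verdict: Not stationary.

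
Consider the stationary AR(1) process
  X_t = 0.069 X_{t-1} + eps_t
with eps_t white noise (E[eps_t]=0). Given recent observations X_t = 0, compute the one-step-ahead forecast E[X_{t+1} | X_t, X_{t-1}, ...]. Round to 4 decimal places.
E[X_{t+1} \mid \mathcal F_t] = 0.0000

For an AR(p) model X_t = c + sum_i phi_i X_{t-i} + eps_t, the
one-step-ahead conditional mean is
  E[X_{t+1} | X_t, ...] = c + sum_i phi_i X_{t+1-i}.
Substitute known values:
  E[X_{t+1} | ...] = (0.069) * (0)
                   = 0.0000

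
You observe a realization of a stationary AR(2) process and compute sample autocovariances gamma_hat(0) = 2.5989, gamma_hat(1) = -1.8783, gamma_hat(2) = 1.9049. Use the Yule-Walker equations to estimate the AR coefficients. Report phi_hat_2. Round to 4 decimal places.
\hat\phi_{2} = 0.4410

The Yule-Walker equations for an AR(p) process read, in matrix form,
  Gamma_p phi = r_p,   with   (Gamma_p)_{ij} = gamma(|i - j|),
                       (r_p)_i = gamma(i),   i,j = 1..p.
Substitute the sample gammas (Toeplitz matrix and right-hand side of size 2):
  Gamma_p = [[2.5989, -1.8783], [-1.8783, 2.5989]]
  r_p     = [-1.8783, 1.9049]
Written out:
  2.5989 phi_1 - 1.8783 phi_2 = -1.8783
  -1.8783 phi_1 + 2.5989 phi_2 = 1.9049
Solve by Cramer's rule:
  det = gamma(0)^2 - gamma(1)^2 = (2.5989)^2 - (-1.8783)^2 = 6.75428121 - 3.52801089 = 3.22627032
  phi_hat_1 = [gamma(1) gamma(0) - gamma(1) gamma(2)] / det = [(-1.8783)(2.5989) - (-1.8783)(1.9049)] / 3.22627032 = -1.3035402 / 3.22627032 = -0.404
  phi_hat_2 = [gamma(0) gamma(2) - gamma(1)^2] / det = [(2.5989)(1.9049) - (-1.8783)^2] / 3.22627032 = 1.42263372 / 3.22627032 = 0.441
So phi_hat = [-0.4040, 0.4410].
Therefore phi_hat_2 = 0.4410.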